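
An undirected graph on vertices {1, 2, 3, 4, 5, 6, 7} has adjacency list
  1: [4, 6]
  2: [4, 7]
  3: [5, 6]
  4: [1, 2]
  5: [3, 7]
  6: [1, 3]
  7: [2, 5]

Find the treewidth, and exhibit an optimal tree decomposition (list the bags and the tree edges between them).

The largest bag has 3 vertices, giving width 2; this decomposition certifies tw(G) ≤ 2. For the lower bound, G contains the cycle 1–4–2–7–5–3–6–1, so G is not a forest; only forests have treewidth ≤ 1, hence tw(G) ≥ 2. Combining the bounds, tw(G) = 2.

Treewidth 2.
Bags: B1 = {1, 2, 4}  B2 = {1, 2, 7}  B3 = {1, 5, 7}  B4 = {1, 3, 5}  B5 = {1, 3, 6}
Tree: B1–B2, B2–B3, B3–B4, B4–B5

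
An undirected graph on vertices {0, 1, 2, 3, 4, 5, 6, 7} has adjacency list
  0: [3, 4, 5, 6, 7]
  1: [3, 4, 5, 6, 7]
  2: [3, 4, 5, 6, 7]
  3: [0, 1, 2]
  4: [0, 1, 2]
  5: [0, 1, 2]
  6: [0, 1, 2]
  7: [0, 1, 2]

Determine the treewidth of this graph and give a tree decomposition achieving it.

Every bag has size at most 4, so the width is 4 − 1 = 3 and tw(G) ≤ 3. For the lower bound: the 4 vertex sets {2,5}, {0,4}, {1}, {3} are disjoint, each induces a connected subgraph, and every pair is joined by at least one edge of G. Contracting each set to a single vertex therefore yields K_{4} as a minor, and since treewidth is minor-monotone, tw(G) ≥ tw(K_{4}) = 3. Combining the bounds, tw(G) = 3.

Treewidth 3.
One optimal decomposition is:
Bags: B1 = {0, 1, 2, 5}  B2 = {0, 1, 2, 4}  B3 = {0, 1, 2, 3}  B4 = {0, 1, 2, 6}  B5 = {0, 1, 2, 7}
Tree: B1–B2, B2–B3, B3–B4, B4–B5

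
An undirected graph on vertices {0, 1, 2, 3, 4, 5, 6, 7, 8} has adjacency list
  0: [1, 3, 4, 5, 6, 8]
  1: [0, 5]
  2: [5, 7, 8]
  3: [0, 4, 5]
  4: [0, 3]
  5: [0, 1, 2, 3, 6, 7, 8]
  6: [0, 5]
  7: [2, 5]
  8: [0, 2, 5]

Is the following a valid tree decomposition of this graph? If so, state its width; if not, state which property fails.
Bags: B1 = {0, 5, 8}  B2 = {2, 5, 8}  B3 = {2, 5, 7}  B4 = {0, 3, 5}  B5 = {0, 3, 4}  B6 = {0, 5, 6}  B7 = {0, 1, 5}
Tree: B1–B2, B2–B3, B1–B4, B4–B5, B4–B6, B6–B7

Yes; width 2.

Every vertex of G appears in some bag (union = {0, 1, 2, 3, 4, 5, 6, 7, 8}); every edge is covered by a bag; and for each vertex v the set of bags containing v is connected in the bag tree. The decomposition is therefore valid. The largest bag has 3 vertices, so the width is 2.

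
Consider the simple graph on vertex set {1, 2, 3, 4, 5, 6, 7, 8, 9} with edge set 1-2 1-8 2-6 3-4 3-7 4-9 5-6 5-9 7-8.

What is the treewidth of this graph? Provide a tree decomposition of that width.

Every bag has size at most 3, so the width is 3 − 1 = 2 and tw(G) ≤ 2. For the lower bound, G contains the cycle 2–6–5–9–4–3–7–8–1–2, so G is not a forest; only forests have treewidth ≤ 1, hence tw(G) ≥ 2. Combining the bounds, tw(G) = 2.

Treewidth 2.
Bags: B1 = {2, 5, 6}  B2 = {2, 5, 9}  B3 = {2, 4, 9}  B4 = {2, 3, 4}  B5 = {2, 3, 7}  B6 = {2, 7, 8}  B7 = {1, 2, 8}
Tree: B1–B2, B2–B3, B3–B4, B4–B5, B5–B6, B6–B7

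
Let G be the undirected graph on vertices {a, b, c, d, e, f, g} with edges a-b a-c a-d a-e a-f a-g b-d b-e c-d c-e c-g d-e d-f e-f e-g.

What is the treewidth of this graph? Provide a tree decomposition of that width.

Treewidth 3.
One such decomposition:
Bags: B1 = {a, b, d, e}  B2 = {a, d, e, f}  B3 = {a, c, d, e}  B4 = {a, c, e, g}
Tree: B1–B2, B1–B3, B3–B4

Each bag holds 4 vertices, so the decomposition has width 3, which upper-bounds the treewidth. For the lower bound, the 4 vertices {a, c, d, e} are pairwise adjacent, and any tree decomposition puts a clique entirely inside one bag — forcing width ≥ 3. The upper and lower bounds meet at 3, so that is the treewidth.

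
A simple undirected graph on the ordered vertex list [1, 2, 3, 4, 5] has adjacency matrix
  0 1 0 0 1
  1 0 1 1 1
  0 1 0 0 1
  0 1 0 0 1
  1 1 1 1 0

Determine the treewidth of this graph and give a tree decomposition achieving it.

Each bag holds 3 vertices, so the decomposition has width 2, which upper-bounds the treewidth. For the lower bound, the 3 vertices {1, 2, 5} are pairwise adjacent, and any tree decomposition puts a clique entirely inside one bag — forcing width ≥ 2. Therefore the treewidth is 2.

Treewidth 2.
One optimal decomposition is:
Bags: B1 = {2, 4, 5}  B2 = {1, 2, 5}  B3 = {2, 3, 5}
Tree: B1–B2, B1–B3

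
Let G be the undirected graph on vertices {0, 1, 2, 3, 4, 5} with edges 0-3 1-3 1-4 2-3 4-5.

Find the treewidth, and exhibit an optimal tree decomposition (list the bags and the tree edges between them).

Each bag holds 2 vertices, so the decomposition has width 1, which upper-bounds the treewidth. G has an edge, so its treewidth is at least 1. The upper and lower bounds meet at 1, so that is the treewidth.

Treewidth 1.
One optimal decomposition is:
Bags: B1 = {0, 3}  B2 = {1, 3}  B3 = {1, 4}  B4 = {2, 3}  B5 = {4, 5}
Tree: B1–B2, B2–B3, B2–B4, B3–B5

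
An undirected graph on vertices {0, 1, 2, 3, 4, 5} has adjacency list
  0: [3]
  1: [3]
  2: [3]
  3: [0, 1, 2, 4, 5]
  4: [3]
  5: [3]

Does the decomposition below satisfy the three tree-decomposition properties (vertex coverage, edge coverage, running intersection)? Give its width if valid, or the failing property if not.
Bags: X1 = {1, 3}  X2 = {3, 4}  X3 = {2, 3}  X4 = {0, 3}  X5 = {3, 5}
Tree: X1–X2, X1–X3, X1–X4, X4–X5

Every vertex of G appears in some bag (union = {0, 1, 2, 3, 4, 5}); every edge is covered by a bag; and for each vertex v the set of bags containing v is connected in the bag tree. The decomposition is therefore valid. The largest bag has 2 vertices, so the width is 1.

Yes; width 1.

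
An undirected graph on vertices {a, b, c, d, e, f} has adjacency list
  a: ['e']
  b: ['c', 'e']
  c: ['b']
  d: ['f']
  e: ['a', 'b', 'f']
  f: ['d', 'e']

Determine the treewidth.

1

A width-1 tree decomposition is:
Bags: B1 = {a, e}  B2 = {b, e}  B3 = {e, f}  B4 = {d, f}  B5 = {b, c}
Tree: B1–B2, B2–B3, B3–B4, B2–B5
Every bag has size at most 2, so the width is 2 − 1 = 1 and tw(G) ≤ 1. G has an edge, so its treewidth is at least 1. Hence tw(G) = 1 exactly.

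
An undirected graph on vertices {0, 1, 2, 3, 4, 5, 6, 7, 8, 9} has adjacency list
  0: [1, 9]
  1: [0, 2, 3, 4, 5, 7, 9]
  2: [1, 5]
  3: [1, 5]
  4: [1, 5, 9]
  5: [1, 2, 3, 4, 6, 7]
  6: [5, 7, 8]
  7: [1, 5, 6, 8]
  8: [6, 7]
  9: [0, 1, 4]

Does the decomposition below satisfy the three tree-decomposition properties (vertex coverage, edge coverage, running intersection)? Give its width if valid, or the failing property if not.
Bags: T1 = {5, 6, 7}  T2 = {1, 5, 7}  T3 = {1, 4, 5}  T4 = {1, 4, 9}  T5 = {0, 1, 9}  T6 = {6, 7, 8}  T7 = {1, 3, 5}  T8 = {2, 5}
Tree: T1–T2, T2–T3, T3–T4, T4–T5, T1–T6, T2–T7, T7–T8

No — edge (1,2) lies in no bag.

A tree decomposition must satisfy three properties: every vertex lies in some bag; for every edge, both endpoints lie together in some bag; and for every vertex, the bags containing it form a connected subtree. Here edge (1,2) lies in no bag, so the decomposition is invalid.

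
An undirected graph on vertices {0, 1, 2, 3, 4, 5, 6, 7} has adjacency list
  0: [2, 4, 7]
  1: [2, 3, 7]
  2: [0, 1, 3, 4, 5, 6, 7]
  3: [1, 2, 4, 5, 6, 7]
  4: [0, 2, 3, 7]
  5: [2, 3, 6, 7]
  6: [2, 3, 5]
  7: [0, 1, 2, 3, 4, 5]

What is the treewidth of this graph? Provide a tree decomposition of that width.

Treewidth 3.
Bags: B1 = {2, 3, 5, 6}  B2 = {2, 3, 5, 7}  B3 = {2, 3, 4, 7}  B4 = {0, 2, 4, 7}  B5 = {1, 2, 3, 7}
Tree: B1–B2, B2–B3, B3–B4, B2–B5

Each bag holds 4 vertices, so the decomposition has width 3, which upper-bounds the treewidth. Conversely, {0, 2, 4, 7} is a clique of size 4, and the vertices of any clique must share a bag in every tree decomposition; so some bag has ≥ 4 vertices and tw(G) ≥ 3. The upper and lower bounds meet at 3, so that is the treewidth.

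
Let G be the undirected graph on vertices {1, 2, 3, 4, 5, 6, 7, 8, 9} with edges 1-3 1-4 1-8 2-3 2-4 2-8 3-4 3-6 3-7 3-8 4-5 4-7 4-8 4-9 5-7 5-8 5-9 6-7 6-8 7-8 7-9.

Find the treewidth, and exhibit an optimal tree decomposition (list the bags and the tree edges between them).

Every bag has size at most 4, so the width is 4 − 1 = 3 and tw(G) ≤ 3. Conversely, {1, 3, 4, 8} is a clique of size 4, and the vertices of any clique must share a bag in every tree decomposition; so some bag has ≥ 4 vertices and tw(G) ≥ 3. Combining the bounds, tw(G) = 3.

Treewidth 3.
One optimal decomposition is:
Bags: B1 = {4, 5, 7, 9}  B2 = {4, 5, 7, 8}  B3 = {3, 4, 7, 8}  B4 = {2, 3, 4, 8}  B5 = {3, 6, 7, 8}  B6 = {1, 3, 4, 8}
Tree: B1–B2, B2–B3, B3–B4, B3–B5, B4–B6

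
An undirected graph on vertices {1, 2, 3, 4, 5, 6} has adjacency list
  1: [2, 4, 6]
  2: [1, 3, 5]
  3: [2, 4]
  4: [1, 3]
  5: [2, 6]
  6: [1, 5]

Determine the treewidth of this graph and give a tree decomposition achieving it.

Every bag has size at most 3, so the width is 3 − 1 = 2 and tw(G) ≤ 2. The edges 3–4–1–2–3 form a cycle, so G is not a tree and its treewidth is at least 2. Therefore the treewidth is 2.

Treewidth 2.
Bags: B1 = {2, 3, 4}  B2 = {1, 2, 4}  B3 = {1, 2, 5}  B4 = {1, 5, 6}
Tree: B1–B2, B2–B3, B3–B4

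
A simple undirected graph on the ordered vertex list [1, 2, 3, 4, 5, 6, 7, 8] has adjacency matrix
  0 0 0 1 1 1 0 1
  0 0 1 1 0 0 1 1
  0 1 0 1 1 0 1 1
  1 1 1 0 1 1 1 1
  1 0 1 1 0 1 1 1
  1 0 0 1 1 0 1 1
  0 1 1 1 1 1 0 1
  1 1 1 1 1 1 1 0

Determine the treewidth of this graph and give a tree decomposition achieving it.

Every bag has size at most 5, so the width is 5 − 1 = 4 and tw(G) ≤ 4. Conversely, {2, 3, 4, 7, 8} is a clique of size 5, and the vertices of any clique must share a bag in every tree decomposition; so some bag has ≥ 5 vertices and tw(G) ≥ 4. The upper and lower bounds meet at 4, so that is the treewidth.

Treewidth 4.
Bags: B1 = {3, 4, 5, 7, 8}  B2 = {4, 5, 6, 7, 8}  B3 = {2, 3, 4, 7, 8}  B4 = {1, 4, 5, 6, 8}
Tree: B1–B2, B1–B3, B2–B4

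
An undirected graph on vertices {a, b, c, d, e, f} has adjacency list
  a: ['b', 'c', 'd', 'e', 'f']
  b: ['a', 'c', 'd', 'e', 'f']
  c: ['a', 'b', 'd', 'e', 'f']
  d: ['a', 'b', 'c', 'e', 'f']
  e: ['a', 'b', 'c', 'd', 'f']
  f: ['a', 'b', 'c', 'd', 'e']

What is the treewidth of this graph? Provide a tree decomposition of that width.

Treewidth 5.
One such decomposition:
Bags: B1 = {a, b, c, d, e, f}
Tree: (single bag)

A single bag containing all 6 vertices is trivially a valid decomposition of width 5. Conversely, {a, b, c, d, e, f} is a clique of size 6, and the vertices of any clique must share a bag in every tree decomposition; so some bag has ≥ 6 vertices and tw(G) ≥ 5. Combining the bounds, tw(G) = 5.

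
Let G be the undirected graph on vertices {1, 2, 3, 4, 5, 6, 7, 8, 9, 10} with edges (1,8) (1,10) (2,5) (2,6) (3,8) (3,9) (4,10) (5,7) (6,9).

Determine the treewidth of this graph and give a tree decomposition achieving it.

Treewidth 1.
One optimal decomposition is:
Bags: B1 = {4, 10}  B2 = {1, 10}  B3 = {1, 8}  B4 = {3, 8}  B5 = {3, 9}  B6 = {6, 9}  B7 = {2, 6}  B8 = {2, 5}  B9 = {5, 7}
Tree: B1–B2, B2–B3, B3–B4, B4–B5, B5–B6, B6–B7, B7–B8, B8–B9

The largest bag has 2 vertices, giving width 1; this decomposition certifies tw(G) ≤ 1. Any graph with an edge has treewidth ≥ 1, and G has the edge 4–10. Combining the bounds, tw(G) = 1.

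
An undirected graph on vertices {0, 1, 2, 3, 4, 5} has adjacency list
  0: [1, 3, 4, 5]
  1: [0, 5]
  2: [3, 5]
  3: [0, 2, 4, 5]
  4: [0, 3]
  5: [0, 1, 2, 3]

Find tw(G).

A width-2 tree decomposition is:
Bags: B1 = {0, 3, 5}  B2 = {2, 3, 5}  B3 = {0, 3, 4}  B4 = {0, 1, 5}
Tree: B1–B2, B1–B3, B1–B4
Each bag holds 3 vertices, so the decomposition has width 2, which upper-bounds the treewidth. Conversely, {0, 1, 5} is a clique of size 3, and the vertices of any clique must share a bag in every tree decomposition; so some bag has ≥ 3 vertices and tw(G) ≥ 2. Hence tw(G) = 2 exactly.

2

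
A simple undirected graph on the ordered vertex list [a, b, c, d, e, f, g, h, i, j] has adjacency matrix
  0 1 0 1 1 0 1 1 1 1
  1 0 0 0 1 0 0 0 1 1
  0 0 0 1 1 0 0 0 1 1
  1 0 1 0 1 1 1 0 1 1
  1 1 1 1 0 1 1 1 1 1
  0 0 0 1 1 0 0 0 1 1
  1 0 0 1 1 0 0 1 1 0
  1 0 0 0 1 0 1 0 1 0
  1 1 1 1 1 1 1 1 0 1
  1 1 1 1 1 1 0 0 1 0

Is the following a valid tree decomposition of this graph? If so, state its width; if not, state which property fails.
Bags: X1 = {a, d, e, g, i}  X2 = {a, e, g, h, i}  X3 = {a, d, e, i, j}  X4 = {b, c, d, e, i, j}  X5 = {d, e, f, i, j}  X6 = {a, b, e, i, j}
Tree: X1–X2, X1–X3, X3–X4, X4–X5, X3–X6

No — bags containing vertex b are not connected in the tree.

A tree decomposition must satisfy three properties: every vertex lies in some bag; for every edge, both endpoints lie together in some bag; and for every vertex, the bags containing it form a connected subtree. Here bags containing vertex b are not connected in the tree, so the decomposition is invalid.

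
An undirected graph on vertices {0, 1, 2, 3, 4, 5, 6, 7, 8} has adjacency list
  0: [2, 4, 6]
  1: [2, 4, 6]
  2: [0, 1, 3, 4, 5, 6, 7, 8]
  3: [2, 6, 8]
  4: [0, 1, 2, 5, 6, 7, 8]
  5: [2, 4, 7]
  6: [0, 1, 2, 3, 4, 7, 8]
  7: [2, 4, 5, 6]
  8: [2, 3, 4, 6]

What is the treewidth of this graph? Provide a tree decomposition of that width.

The largest bag has 4 vertices, giving width 3; this decomposition certifies tw(G) ≤ 3. Conversely, {2, 3, 6, 8} is a clique of size 4, and the vertices of any clique must share a bag in every tree decomposition; so some bag has ≥ 4 vertices and tw(G) ≥ 3. The upper and lower bounds meet at 3, so that is the treewidth.

Treewidth 3.
Bags: B1 = {2, 4, 6, 8}  B2 = {0, 2, 4, 6}  B3 = {1, 2, 4, 6}  B4 = {2, 4, 6, 7}  B5 = {2, 3, 6, 8}  B6 = {2, 4, 5, 7}
Tree: B1–B2, B1–B3, B2–B4, B1–B5, B4–B6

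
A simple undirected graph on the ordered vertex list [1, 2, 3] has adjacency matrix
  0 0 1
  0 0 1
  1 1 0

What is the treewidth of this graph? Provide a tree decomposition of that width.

Each bag holds 2 vertices, so the decomposition has width 1, which upper-bounds the treewidth. G has an edge, so its treewidth is at least 1. Therefore the treewidth is 1.

Treewidth 1.
One such decomposition:
Bags: B1 = {2, 3}  B2 = {1, 3}
Tree: B1–B2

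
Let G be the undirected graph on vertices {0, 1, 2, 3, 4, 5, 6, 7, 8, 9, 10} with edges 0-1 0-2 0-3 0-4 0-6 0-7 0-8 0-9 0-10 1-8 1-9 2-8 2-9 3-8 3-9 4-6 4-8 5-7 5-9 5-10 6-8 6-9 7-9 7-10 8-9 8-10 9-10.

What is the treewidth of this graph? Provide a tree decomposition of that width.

Each bag holds 4 vertices, so the decomposition has width 3, which upper-bounds the treewidth. For the lower bound, the 4 vertices {0, 1, 8, 9} are pairwise adjacent, and any tree decomposition puts a clique entirely inside one bag — forcing width ≥ 3. Hence tw(G) = 3 exactly.

Treewidth 3.
One such decomposition:
Bags: B1 = {0, 1, 8, 9}  B2 = {0, 8, 9, 10}  B3 = {0, 7, 9, 10}  B4 = {0, 3, 8, 9}  B5 = {5, 7, 9, 10}  B6 = {0, 6, 8, 9}  B7 = {0, 4, 6, 8}  B8 = {0, 2, 8, 9}
Tree: B1–B2, B2–B3, B2–B4, B3–B5, B4–B6, B6–B7, B6–B8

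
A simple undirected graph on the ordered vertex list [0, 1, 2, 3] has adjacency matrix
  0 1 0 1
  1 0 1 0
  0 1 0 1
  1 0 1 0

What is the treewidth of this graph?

2

A width-2 tree decomposition is:
Bags: B1 = {1, 2, 3}  B2 = {0, 1, 3}
Tree: B1–B2
Each bag holds 3 vertices, so the decomposition has width 2, which upper-bounds the treewidth. The edges 1–2–3–0–1 form a cycle, so G is not a tree and its treewidth is at least 2. The upper and lower bounds meet at 2, so that is the treewidth.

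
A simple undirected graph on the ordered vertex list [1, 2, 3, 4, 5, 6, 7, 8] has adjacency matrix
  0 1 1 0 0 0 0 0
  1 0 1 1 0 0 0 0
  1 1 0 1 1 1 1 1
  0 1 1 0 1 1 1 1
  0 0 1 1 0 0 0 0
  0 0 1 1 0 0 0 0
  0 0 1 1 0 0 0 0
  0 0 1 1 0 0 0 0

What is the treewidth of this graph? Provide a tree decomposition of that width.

Treewidth 2.
Bags: B1 = {3, 4, 8}  B2 = {3, 4, 5}  B3 = {2, 3, 4}  B4 = {1, 2, 3}  B5 = {3, 4, 6}  B6 = {3, 4, 7}
Tree: B1–B2, B1–B3, B3–B4, B1–B5, B5–B6

The largest bag has 3 vertices, giving width 2; this decomposition certifies tw(G) ≤ 2. On the other hand G contains the 3-clique {1, 2, 3}. A clique must lie in a single bag of any decomposition, so no decomposition can have width below 2. Hence tw(G) = 2 exactly.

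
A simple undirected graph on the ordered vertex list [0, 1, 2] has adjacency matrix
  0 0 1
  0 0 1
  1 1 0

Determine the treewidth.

A width-1 tree decomposition is:
Bags: B1 = {1, 2}  B2 = {0, 2}
Tree: B1–B2
Each bag holds 2 vertices, so the decomposition has width 1, which upper-bounds the treewidth. G has an edge, so its treewidth is at least 1. Therefore the treewidth is 1.

1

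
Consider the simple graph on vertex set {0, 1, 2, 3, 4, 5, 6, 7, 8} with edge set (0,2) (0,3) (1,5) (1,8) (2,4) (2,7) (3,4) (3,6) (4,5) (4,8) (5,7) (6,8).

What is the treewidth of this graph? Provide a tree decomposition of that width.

Treewidth 3.
One optimal decomposition is:
Bags: B1 = {0, 3, 6, 8}  B2 = {0, 3, 4, 8}  B3 = {0, 2, 4, 8}  B4 = {1, 2, 4, 8}  B5 = {1, 2, 4, 5}  B6 = {1, 2, 5, 7}
Tree: B1–B2, B2–B3, B3–B4, B4–B5, B5–B6

Every bag has size at most 4, so the width is 4 − 1 = 3 and tw(G) ≤ 3. For the lower bound: the 4 vertex sets {0,3,6}, {8}, {4}, {1,2,5,7} are disjoint, each induces a connected subgraph, and every pair is joined by at least one edge of G. Contracting each set to a single vertex therefore yields K_{4} as a minor, and since treewidth is minor-monotone, tw(G) ≥ tw(K_{4}) = 3. Therefore the treewidth is 3.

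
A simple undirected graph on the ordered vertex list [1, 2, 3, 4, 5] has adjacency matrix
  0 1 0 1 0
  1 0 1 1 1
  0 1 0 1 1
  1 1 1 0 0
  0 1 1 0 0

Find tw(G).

2

A width-2 tree decomposition is:
Bags: B1 = {2, 3, 5}  B2 = {2, 3, 4}  B3 = {1, 2, 4}
Tree: B1–B2, B2–B3
The largest bag has 3 vertices, giving width 2; this decomposition certifies tw(G) ≤ 2. On the other hand G contains the 3-clique {1, 2, 4}. A clique must lie in a single bag of any decomposition, so no decomposition can have width below 2. The upper and lower bounds meet at 2, so that is the treewidth.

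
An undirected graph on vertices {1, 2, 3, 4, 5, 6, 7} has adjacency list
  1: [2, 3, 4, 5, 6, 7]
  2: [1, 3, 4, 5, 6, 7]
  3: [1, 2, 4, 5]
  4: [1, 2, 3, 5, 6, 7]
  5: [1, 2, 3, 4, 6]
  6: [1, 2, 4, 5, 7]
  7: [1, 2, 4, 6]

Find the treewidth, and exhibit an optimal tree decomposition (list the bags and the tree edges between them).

Treewidth 4.
Bags: B1 = {1, 2, 4, 5, 6}  B2 = {1, 2, 4, 6, 7}  B3 = {1, 2, 3, 4, 5}
Tree: B1–B2, B1–B3

The largest bag has 5 vertices, giving width 4; this decomposition certifies tw(G) ≤ 4. On the other hand G contains the 5-clique {1, 2, 3, 4, 5}. A clique must lie in a single bag of any decomposition, so no decomposition can have width below 4. Combining the bounds, tw(G) = 4.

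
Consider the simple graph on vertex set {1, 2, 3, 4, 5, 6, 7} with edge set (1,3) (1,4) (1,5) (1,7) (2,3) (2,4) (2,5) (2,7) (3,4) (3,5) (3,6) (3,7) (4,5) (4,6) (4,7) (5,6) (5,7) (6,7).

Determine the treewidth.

A width-4 tree decomposition is:
Bags: B1 = {3, 4, 5, 6, 7}  B2 = {2, 3, 4, 5, 7}  B3 = {1, 3, 4, 5, 7}
Tree: B1–B2, B2–B3
Every bag has size at most 5, so the width is 5 − 1 = 4 and tw(G) ≤ 4. For the lower bound, the 5 vertices {1, 3, 4, 5, 7} are pairwise adjacent, and any tree decomposition puts a clique entirely inside one bag — forcing width ≥ 4. Combining the bounds, tw(G) = 4.

4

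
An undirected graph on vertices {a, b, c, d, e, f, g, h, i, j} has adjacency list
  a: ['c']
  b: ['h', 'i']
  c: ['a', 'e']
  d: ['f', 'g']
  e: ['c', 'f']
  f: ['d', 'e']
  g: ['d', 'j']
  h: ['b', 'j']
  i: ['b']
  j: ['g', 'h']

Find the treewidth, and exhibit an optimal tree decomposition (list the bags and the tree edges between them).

Every bag has size at most 2, so the width is 2 − 1 = 1 and tw(G) ≤ 1. Since G has at least one edge (e.g. a–c), it is not an edgeless graph, so tw(G) ≥ 1. The upper and lower bounds meet at 1, so that is the treewidth.

Treewidth 1.
One optimal decomposition is:
Bags: B1 = {a, c}  B2 = {c, e}  B3 = {e, f}  B4 = {d, f}  B5 = {d, g}  B6 = {g, j}  B7 = {h, j}  B8 = {b, h}  B9 = {b, i}
Tree: B1–B2, B2–B3, B3–B4, B4–B5, B5–B6, B6–B7, B7–B8, B8–B9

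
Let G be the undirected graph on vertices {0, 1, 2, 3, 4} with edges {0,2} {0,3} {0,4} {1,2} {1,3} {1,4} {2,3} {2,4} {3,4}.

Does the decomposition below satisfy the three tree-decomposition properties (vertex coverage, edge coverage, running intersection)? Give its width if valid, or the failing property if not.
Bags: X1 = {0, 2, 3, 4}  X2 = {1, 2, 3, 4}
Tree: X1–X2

Yes; width 3.

Vertex coverage: the bags together contain {0, 1, 2, 3, 4}, the full vertex set. Edge coverage: each edge of G has both endpoints in at least one bag. Running intersection: for every vertex, the bags containing it form a connected subtree. All three properties hold, so this is a valid tree decomposition of width max|bag| − 1 = 3, and hence tw(G) ≤ 3.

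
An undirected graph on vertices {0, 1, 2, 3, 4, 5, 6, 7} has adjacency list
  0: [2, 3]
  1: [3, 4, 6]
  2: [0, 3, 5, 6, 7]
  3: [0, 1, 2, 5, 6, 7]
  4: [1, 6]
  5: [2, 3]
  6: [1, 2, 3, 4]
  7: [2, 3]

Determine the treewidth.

A width-2 tree decomposition is:
Bags: B1 = {0, 2, 3}  B2 = {2, 3, 6}  B3 = {2, 3, 7}  B4 = {1, 3, 6}  B5 = {2, 3, 5}  B6 = {1, 4, 6}
Tree: B1–B2, B1–B3, B2–B4, B3–B5, B4–B6
The largest bag has 3 vertices, giving width 2; this decomposition certifies tw(G) ≤ 2. Conversely, {1, 3, 6} is a clique of size 3, and the vertices of any clique must share a bag in every tree decomposition; so some bag has ≥ 3 vertices and tw(G) ≥ 2. Hence tw(G) = 2 exactly.

2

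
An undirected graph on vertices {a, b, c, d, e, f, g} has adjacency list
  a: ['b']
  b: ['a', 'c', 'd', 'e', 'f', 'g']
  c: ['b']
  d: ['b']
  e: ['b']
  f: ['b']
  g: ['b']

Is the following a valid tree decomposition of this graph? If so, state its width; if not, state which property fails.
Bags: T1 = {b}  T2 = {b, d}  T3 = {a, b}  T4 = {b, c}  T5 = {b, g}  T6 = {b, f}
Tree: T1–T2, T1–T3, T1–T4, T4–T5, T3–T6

A tree decomposition must satisfy three properties: every vertex lies in some bag; for every edge, both endpoints lie together in some bag; and for every vertex, the bags containing it form a connected subtree. Here vertex e appears in no bag, so the decomposition is invalid.

No — vertex e appears in no bag.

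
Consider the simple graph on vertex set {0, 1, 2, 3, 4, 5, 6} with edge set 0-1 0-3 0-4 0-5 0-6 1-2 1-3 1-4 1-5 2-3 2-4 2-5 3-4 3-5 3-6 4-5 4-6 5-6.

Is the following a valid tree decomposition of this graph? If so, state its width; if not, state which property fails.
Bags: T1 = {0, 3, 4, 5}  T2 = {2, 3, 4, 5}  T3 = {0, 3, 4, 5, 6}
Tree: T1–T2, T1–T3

A tree decomposition must satisfy three properties: every vertex lies in some bag; for every edge, both endpoints lie together in some bag; and for every vertex, the bags containing it form a connected subtree. Here vertex 1 appears in no bag, so the decomposition is invalid.

No — vertex 1 appears in no bag.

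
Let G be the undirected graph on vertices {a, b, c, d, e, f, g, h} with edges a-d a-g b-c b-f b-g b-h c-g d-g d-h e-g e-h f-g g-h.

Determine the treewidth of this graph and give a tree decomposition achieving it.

Treewidth 2.
Bags: B1 = {d, g, h}  B2 = {b, g, h}  B3 = {a, d, g}  B4 = {b, c, g}  B5 = {e, g, h}  B6 = {b, f, g}
Tree: B1–B2, B1–B3, B2–B4, B2–B5, B2–B6

The largest bag has 3 vertices, giving width 2; this decomposition certifies tw(G) ≤ 2. Conversely, {a, d, g} is a clique of size 3, and the vertices of any clique must share a bag in every tree decomposition; so some bag has ≥ 3 vertices and tw(G) ≥ 2. The upper and lower bounds meet at 2, so that is the treewidth.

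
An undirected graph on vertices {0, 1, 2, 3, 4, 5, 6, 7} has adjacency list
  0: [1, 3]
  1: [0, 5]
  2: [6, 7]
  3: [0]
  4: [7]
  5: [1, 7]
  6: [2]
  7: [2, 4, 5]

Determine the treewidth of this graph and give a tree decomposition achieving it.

The largest bag has 2 vertices, giving width 1; this decomposition certifies tw(G) ≤ 1. G has an edge, so its treewidth is at least 1. Combining the bounds, tw(G) = 1.

Treewidth 1.
One optimal decomposition is:
Bags: B1 = {1, 5}  B2 = {5, 7}  B3 = {0, 1}  B4 = {2, 7}  B5 = {2, 6}  B6 = {0, 3}  B7 = {4, 7}
Tree: B1–B2, B1–B3, B2–B4, B4–B5, B3–B6, B2–B7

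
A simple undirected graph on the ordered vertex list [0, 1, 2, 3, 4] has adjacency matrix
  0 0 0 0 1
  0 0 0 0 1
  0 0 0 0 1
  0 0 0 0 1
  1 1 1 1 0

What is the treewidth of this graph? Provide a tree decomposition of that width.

Treewidth 1.
Bags: B1 = {1, 4}  B2 = {2, 4}  B3 = {0, 4}  B4 = {3, 4}
Tree: B1–B2, B2–B3, B1–B4

The largest bag has 2 vertices, giving width 1; this decomposition certifies tw(G) ≤ 1. Any graph with an edge has treewidth ≥ 1, and G has the edge 1–4. Combining the bounds, tw(G) = 1.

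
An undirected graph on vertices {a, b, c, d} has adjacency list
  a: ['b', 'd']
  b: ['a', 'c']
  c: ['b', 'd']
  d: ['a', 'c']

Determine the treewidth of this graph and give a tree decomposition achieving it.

The largest bag has 3 vertices, giving width 2; this decomposition certifies tw(G) ≤ 2. For the lower bound, G contains the cycle d–c–b–a–d, so G is not a forest; only forests have treewidth ≤ 1, hence tw(G) ≥ 2. Therefore the treewidth is 2.

Treewidth 2.
Bags: B1 = {b, c, d}  B2 = {a, b, d}
Tree: B1–B2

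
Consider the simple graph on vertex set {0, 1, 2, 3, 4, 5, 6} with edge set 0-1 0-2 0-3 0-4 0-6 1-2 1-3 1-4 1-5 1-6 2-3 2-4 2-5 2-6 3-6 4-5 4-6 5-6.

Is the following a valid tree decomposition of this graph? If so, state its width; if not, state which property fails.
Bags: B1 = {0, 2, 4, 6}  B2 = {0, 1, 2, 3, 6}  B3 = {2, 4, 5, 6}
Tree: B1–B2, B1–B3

No — edge (1,4) lies in no bag.

A tree decomposition must satisfy three properties: every vertex lies in some bag; for every edge, both endpoints lie together in some bag; and for every vertex, the bags containing it form a connected subtree. Here edge (1,4) lies in no bag, so the decomposition is invalid.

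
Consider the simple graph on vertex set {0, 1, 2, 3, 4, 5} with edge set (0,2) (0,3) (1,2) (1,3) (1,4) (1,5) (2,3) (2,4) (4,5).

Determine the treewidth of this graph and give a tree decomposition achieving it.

The largest bag has 3 vertices, giving width 2; this decomposition certifies tw(G) ≤ 2. Conversely, {0, 2, 3} is a clique of size 3, and the vertices of any clique must share a bag in every tree decomposition; so some bag has ≥ 3 vertices and tw(G) ≥ 2. Combining the bounds, tw(G) = 2.

Treewidth 2.
One such decomposition:
Bags: B1 = {1, 2, 4}  B2 = {1, 2, 3}  B3 = {0, 2, 3}  B4 = {1, 4, 5}
Tree: B1–B2, B2–B3, B1–B4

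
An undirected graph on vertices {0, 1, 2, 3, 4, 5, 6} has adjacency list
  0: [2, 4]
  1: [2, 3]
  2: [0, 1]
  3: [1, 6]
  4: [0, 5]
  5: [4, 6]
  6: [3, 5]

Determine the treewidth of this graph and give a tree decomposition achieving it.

Treewidth 2.
One optimal decomposition is:
Bags: B1 = {1, 3, 6}  B2 = {1, 5, 6}  B3 = {1, 4, 5}  B4 = {0, 1, 4}  B5 = {0, 1, 2}
Tree: B1–B2, B2–B3, B3–B4, B4–B5

Every bag has size at most 3, so the width is 3 − 1 = 2 and tw(G) ≤ 2. For the lower bound, G contains the cycle 1–3–6–5–4–0–2–1, so G is not a forest; only forests have treewidth ≤ 1, hence tw(G) ≥ 2. The upper and lower bounds meet at 2, so that is the treewidth.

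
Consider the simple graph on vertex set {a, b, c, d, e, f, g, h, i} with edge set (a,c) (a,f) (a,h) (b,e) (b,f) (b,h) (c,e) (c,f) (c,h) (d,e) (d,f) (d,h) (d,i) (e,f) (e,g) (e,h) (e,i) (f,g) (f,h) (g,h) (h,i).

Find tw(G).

3

A width-3 tree decomposition is:
Bags: B1 = {d, e, f, h}  B2 = {e, f, g, h}  B3 = {c, e, f, h}  B4 = {b, e, f, h}  B5 = {a, c, f, h}  B6 = {d, e, h, i}
Tree: B1–B2, B2–B3, B2–B4, B3–B5, B1–B6
The largest bag has 4 vertices, giving width 3; this decomposition certifies tw(G) ≤ 3. For the lower bound, the 4 vertices {d, e, f, h} are pairwise adjacent, and any tree decomposition puts a clique entirely inside one bag — forcing width ≥ 3. Combining the bounds, tw(G) = 3.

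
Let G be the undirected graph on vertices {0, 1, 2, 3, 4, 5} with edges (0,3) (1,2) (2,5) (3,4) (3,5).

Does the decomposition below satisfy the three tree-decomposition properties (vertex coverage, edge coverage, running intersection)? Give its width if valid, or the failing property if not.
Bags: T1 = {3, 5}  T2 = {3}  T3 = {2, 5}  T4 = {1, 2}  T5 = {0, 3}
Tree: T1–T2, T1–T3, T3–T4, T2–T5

A tree decomposition must satisfy three properties: every vertex lies in some bag; for every edge, both endpoints lie together in some bag; and for every vertex, the bags containing it form a connected subtree. Here vertex 4 appears in no bag, so the decomposition is invalid.

No — vertex 4 appears in no bag.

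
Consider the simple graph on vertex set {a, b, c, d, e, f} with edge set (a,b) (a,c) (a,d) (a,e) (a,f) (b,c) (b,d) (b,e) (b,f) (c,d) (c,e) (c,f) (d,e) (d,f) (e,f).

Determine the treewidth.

5

A width-5 tree decomposition is:
Bags: B1 = {a, b, c, d, e, f}
Tree: (single bag)
With just one bag of size 6, the width is 6 − 1 = 5, so tw(G) ≤ 5. On the other hand G contains the 6-clique {a, b, c, d, e, f}. A clique must lie in a single bag of any decomposition, so no decomposition can have width below 5. The upper and lower bounds meet at 5, so that is the treewidth.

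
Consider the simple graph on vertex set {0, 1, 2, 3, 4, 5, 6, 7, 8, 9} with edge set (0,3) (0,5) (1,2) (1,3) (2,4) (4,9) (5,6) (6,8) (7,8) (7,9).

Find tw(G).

2

A width-2 tree decomposition is:
Bags: B1 = {5, 6, 8}  B2 = {0, 5, 8}  B3 = {0, 3, 8}  B4 = {1, 3, 8}  B5 = {1, 2, 8}  B6 = {2, 4, 8}  B7 = {4, 8, 9}  B8 = {7, 8, 9}
Tree: B1–B2, B2–B3, B3–B4, B4–B5, B5–B6, B6–B7, B7–B8
The largest bag has 3 vertices, giving width 2; this decomposition certifies tw(G) ≤ 2. The edges 8–6–5–0–3–1–2–4–9–7–8 form a cycle, so G is not a tree and its treewidth is at least 2. Therefore the treewidth is 2.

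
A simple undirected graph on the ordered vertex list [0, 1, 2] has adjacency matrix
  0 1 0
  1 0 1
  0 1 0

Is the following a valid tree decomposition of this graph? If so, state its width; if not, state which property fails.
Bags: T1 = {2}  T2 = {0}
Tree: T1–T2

No — vertex 1 appears in no bag.

A tree decomposition must satisfy three properties: every vertex lies in some bag; for every edge, both endpoints lie together in some bag; and for every vertex, the bags containing it form a connected subtree. Here vertex 1 appears in no bag, so the decomposition is invalid.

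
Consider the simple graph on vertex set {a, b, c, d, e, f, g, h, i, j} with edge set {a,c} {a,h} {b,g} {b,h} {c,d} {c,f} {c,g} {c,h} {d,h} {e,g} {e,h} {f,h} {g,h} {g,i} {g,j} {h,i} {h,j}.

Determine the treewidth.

A width-2 tree decomposition is:
Bags: B1 = {c, g, h}  B2 = {c, d, h}  B3 = {g, h, j}  B4 = {b, g, h}  B5 = {a, c, h}  B6 = {g, h, i}  B7 = {c, f, h}  B8 = {e, g, h}
Tree: B1–B2, B1–B3, B1–B4, B2–B5, B3–B6, B1–B7, B6–B8
Each bag holds 3 vertices, so the decomposition has width 2, which upper-bounds the treewidth. Conversely, {c, d, h} is a clique of size 3, and the vertices of any clique must share a bag in every tree decomposition; so some bag has ≥ 3 vertices and tw(G) ≥ 2. Therefore the treewidth is 2.

2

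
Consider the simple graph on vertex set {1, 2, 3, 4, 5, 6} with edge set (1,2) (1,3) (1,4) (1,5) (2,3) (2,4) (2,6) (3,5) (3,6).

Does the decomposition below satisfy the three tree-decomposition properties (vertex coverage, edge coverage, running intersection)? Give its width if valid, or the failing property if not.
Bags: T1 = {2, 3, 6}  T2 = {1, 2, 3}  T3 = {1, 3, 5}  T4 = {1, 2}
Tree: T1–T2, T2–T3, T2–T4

No — vertex 4 appears in no bag.

A tree decomposition must satisfy three properties: every vertex lies in some bag; for every edge, both endpoints lie together in some bag; and for every vertex, the bags containing it form a connected subtree. Here vertex 4 appears in no bag, so the decomposition is invalid.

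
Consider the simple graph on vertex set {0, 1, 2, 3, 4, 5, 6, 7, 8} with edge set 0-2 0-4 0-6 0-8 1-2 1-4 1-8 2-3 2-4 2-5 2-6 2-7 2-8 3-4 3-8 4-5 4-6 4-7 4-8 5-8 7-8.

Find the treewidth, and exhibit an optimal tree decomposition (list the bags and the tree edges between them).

Treewidth 3.
Bags: B1 = {2, 4, 7, 8}  B2 = {0, 2, 4, 8}  B3 = {1, 2, 4, 8}  B4 = {2, 4, 5, 8}  B5 = {0, 2, 4, 6}  B6 = {2, 3, 4, 8}
Tree: B1–B2, B1–B3, B1–B4, B2–B5, B1–B6

Every bag has size at most 4, so the width is 4 − 1 = 3 and tw(G) ≤ 3. For the lower bound, the 4 vertices {0, 2, 4, 8} are pairwise adjacent, and any tree decomposition puts a clique entirely inside one bag — forcing width ≥ 3. Combining the bounds, tw(G) = 3.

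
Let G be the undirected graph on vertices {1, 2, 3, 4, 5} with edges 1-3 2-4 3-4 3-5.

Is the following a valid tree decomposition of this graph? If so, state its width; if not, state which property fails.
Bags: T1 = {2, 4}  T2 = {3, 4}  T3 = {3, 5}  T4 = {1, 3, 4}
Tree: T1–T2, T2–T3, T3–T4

A tree decomposition must satisfy three properties: every vertex lies in some bag; for every edge, both endpoints lie together in some bag; and for every vertex, the bags containing it form a connected subtree. Here bags containing vertex 4 are not connected in the tree, so the decomposition is invalid.

No — bags containing vertex 4 are not connected in the tree.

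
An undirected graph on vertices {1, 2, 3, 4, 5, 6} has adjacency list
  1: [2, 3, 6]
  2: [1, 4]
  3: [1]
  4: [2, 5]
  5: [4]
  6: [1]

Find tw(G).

1

A width-1 tree decomposition is:
Bags: B1 = {1, 6}  B2 = {1, 2}  B3 = {2, 4}  B4 = {4, 5}  B5 = {1, 3}
Tree: B1–B2, B2–B3, B3–B4, B2–B5
Each bag holds 2 vertices, so the decomposition has width 1, which upper-bounds the treewidth. Since G has at least one edge (e.g. 1–6), it is not an edgeless graph, so tw(G) ≥ 1. The upper and lower bounds meet at 1, so that is the treewidth.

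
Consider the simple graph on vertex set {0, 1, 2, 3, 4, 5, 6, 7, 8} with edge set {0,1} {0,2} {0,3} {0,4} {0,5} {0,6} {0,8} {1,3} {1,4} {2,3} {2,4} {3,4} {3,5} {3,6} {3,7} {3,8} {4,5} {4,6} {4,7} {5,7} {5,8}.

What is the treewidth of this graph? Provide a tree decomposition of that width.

The largest bag has 4 vertices, giving width 3; this decomposition certifies tw(G) ≤ 3. On the other hand G contains the 4-clique {0, 3, 5, 8}. A clique must lie in a single bag of any decomposition, so no decomposition can have width below 3. Combining the bounds, tw(G) = 3.

Treewidth 3.
One optimal decomposition is:
Bags: B1 = {0, 3, 4, 6}  B2 = {0, 3, 4, 5}  B3 = {0, 1, 3, 4}  B4 = {0, 2, 3, 4}  B5 = {3, 4, 5, 7}  B6 = {0, 3, 5, 8}
Tree: B1–B2, B2–B3, B3–B4, B2–B5, B2–B6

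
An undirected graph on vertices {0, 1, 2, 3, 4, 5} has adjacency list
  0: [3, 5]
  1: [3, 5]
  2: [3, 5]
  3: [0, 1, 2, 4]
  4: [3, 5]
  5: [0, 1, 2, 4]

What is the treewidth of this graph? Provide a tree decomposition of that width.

Treewidth 2.
Bags: B1 = {1, 3, 5}  B2 = {2, 3, 5}  B3 = {3, 4, 5}  B4 = {0, 3, 5}
Tree: B1–B2, B2–B3, B3–B4

Each bag holds 3 vertices, so the decomposition has width 2, which upper-bounds the treewidth. Since 5–1–3–2–5 is a cycle in G, G is not acyclic. Forests are exactly the graphs of treewidth ≤ 1, so tw(G) ≥ 2. Hence tw(G) = 2 exactly.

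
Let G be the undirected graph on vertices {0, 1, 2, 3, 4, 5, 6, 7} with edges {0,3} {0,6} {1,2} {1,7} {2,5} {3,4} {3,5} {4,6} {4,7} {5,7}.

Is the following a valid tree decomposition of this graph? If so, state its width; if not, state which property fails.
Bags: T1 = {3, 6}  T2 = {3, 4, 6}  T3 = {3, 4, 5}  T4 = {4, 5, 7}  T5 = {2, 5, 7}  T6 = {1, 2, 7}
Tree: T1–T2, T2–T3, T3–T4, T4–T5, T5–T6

No — vertex 0 appears in no bag.

A tree decomposition must satisfy three properties: every vertex lies in some bag; for every edge, both endpoints lie together in some bag; and for every vertex, the bags containing it form a connected subtree. Here vertex 0 appears in no bag, so the decomposition is invalid.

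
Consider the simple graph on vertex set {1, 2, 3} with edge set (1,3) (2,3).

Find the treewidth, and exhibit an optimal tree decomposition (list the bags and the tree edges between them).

Treewidth 1.
Bags: B1 = {2, 3}  B2 = {1, 3}
Tree: B1–B2

Each bag holds 2 vertices, so the decomposition has width 1, which upper-bounds the treewidth. Since G has at least one edge (e.g. 2–3), it is not an edgeless graph, so tw(G) ≥ 1. Hence tw(G) = 1 exactly.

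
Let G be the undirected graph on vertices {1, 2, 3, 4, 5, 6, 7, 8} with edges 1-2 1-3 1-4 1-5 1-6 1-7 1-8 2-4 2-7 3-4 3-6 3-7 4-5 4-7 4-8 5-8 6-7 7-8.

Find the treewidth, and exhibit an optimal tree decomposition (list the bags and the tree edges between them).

The largest bag has 4 vertices, giving width 3; this decomposition certifies tw(G) ≤ 3. On the other hand G contains the 4-clique {1, 4, 5, 8}. A clique must lie in a single bag of any decomposition, so no decomposition can have width below 3. Hence tw(G) = 3 exactly.

Treewidth 3.
One optimal decomposition is:
Bags: B1 = {1, 4, 7, 8}  B2 = {1, 3, 4, 7}  B3 = {1, 2, 4, 7}  B4 = {1, 4, 5, 8}  B5 = {1, 3, 6, 7}
Tree: B1–B2, B1–B3, B1–B4, B2–B5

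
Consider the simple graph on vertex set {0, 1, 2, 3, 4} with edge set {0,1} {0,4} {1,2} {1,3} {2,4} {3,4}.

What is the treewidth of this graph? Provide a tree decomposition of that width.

Treewidth 2.
Bags: B1 = {1, 2, 4}  B2 = {1, 3, 4}  B3 = {0, 1, 4}
Tree: B1–B2, B2–B3

Every bag has size at most 3, so the width is 3 − 1 = 2 and tw(G) ≤ 2. The edges 1–2–4–3–1 form a cycle, so G is not a tree and its treewidth is at least 2. Hence tw(G) = 2 exactly.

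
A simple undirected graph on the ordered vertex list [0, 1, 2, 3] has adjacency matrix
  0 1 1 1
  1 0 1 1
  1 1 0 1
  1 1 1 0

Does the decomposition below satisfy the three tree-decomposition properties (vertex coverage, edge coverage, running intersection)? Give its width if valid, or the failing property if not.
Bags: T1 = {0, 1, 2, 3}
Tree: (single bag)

Every vertex of G appears in some bag (union = {0, 1, 2, 3}); every edge is covered by a bag; and for each vertex v the set of bags containing v is connected in the bag tree. The decomposition is therefore valid. The largest bag has 4 vertices, so the width is 3.

Yes; width 3.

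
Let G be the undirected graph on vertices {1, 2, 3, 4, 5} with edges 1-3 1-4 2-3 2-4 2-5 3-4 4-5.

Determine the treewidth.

A width-2 tree decomposition is:
Bags: B1 = {2, 3, 4}  B2 = {1, 3, 4}  B3 = {2, 4, 5}
Tree: B1–B2, B1–B3
Each bag holds 3 vertices, so the decomposition has width 2, which upper-bounds the treewidth. For the lower bound, the 3 vertices {1, 3, 4} are pairwise adjacent, and any tree decomposition puts a clique entirely inside one bag — forcing width ≥ 2. Therefore the treewidth is 2.

2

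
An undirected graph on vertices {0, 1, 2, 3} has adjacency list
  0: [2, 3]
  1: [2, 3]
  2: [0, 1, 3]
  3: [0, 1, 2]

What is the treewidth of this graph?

A width-2 tree decomposition is:
Bags: B1 = {0, 2, 3}  B2 = {1, 2, 3}
Tree: B1–B2
Every bag has size at most 3, so the width is 3 − 1 = 2 and tw(G) ≤ 2. Conversely, {0, 2, 3} is a clique of size 3, and the vertices of any clique must share a bag in every tree decomposition; so some bag has ≥ 3 vertices and tw(G) ≥ 2. Combining the bounds, tw(G) = 2.

2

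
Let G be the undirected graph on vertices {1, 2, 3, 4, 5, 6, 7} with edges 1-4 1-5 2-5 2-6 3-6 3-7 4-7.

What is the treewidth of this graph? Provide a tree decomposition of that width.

Each bag holds 3 vertices, so the decomposition has width 2, which upper-bounds the treewidth. Since 5–1–4–7–3–6–2–5 is a cycle in G, G is not acyclic. Forests are exactly the graphs of treewidth ≤ 1, so tw(G) ≥ 2. Combining the bounds, tw(G) = 2.

Treewidth 2.
One such decomposition:
Bags: B1 = {1, 4, 5}  B2 = {4, 5, 7}  B3 = {3, 5, 7}  B4 = {3, 5, 6}  B5 = {2, 5, 6}
Tree: B1–B2, B2–B3, B3–B4, B4–B5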